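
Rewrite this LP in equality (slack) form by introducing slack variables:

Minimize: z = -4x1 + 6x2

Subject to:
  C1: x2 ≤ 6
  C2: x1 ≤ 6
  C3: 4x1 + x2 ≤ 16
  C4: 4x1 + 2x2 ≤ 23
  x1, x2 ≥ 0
min z = -4x1 + 6x2

s.t.
  x2 + s1 = 6
  x1 + s2 = 6
  4x1 + x2 + s3 = 16
  4x1 + 2x2 + s4 = 23
  x1, x2, s1, s2, s3, s4 ≥ 0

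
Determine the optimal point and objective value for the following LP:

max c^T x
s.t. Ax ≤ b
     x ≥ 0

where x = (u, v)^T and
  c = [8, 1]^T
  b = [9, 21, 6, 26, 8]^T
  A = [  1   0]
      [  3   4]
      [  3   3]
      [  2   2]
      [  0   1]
u = 2, v = 0, z = 16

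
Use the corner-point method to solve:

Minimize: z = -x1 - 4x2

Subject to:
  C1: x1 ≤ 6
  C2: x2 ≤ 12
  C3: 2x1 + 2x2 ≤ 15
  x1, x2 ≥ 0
x1 = 0, x2 = 7.5, z = -30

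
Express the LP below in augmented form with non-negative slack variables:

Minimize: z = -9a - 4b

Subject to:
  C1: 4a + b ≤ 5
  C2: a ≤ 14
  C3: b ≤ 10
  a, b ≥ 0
min z = -9a - 4b

s.t.
  4a + b + s1 = 5
  a + s2 = 14
  b + s3 = 10
  a, b, s1, s2, s3 ≥ 0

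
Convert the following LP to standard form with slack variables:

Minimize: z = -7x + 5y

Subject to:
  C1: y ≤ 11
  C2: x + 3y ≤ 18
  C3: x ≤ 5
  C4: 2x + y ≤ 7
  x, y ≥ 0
min z = -7x + 5y

s.t.
  y + s1 = 11
  x + 3y + s2 = 18
  x + s3 = 5
  2x + y + s4 = 7
  x, y, s1, s2, s3, s4 ≥ 0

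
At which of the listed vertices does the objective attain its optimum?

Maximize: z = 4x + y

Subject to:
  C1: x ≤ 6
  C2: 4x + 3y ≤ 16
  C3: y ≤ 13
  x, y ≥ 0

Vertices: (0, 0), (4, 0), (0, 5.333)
(4, 0) with z = 16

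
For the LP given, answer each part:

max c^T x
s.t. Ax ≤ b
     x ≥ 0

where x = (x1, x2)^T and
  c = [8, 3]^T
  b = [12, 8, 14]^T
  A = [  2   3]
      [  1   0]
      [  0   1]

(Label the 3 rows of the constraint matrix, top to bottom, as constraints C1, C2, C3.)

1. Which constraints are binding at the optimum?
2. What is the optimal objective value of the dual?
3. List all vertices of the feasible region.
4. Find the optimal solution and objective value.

1. C1, x2 ≥ 0
2. 48 (by strong duality, equal to the primal optimum)
3. (0, 0), (6, 0), (0, 4)
4. x1 = 6, x2 = 0, z = 48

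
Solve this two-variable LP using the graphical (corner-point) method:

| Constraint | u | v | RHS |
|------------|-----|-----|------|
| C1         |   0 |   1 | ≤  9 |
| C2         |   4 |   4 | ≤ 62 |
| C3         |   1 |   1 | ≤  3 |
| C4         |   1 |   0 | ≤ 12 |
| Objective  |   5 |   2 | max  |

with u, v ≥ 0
Each vertex is the intersection of two constraint boundaries that also satisfies all remaining constraints:
  u = 0 and v = 0 → (0, 0)
  u + v = 3 and v = 0 → (3, 0)
  u + v = 3 and u = 0 → (0, 3)

Evaluating z = 5u + 2v at each vertex:
  (0, 0): z = 0
  (3, 0): z = 15
  (0, 3): z = 6

The maximum is at (3, 0) with z = 15.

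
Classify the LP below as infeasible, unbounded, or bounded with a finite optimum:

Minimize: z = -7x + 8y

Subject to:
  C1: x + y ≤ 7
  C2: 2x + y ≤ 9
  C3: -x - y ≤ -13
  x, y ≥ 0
C1 requires x + y ≤ 7, while C3 (-x - y ≤ -13) is equivalent to x + y ≥ 13. Together they would need 13 ≤ x + y ≤ 7, which is impossible since 13 > 7. No point satisfies all constraints.

Infeasible: no point satisfies all constraints simultaneously.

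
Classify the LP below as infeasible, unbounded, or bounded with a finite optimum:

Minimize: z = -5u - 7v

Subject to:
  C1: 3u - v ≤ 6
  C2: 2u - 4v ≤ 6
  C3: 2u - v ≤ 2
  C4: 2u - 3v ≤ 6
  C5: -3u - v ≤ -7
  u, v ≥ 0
Feasible point: (2, 2) satisfies every constraint, so the LP is feasible.
Direction d = (0, 1): for each constraint row a, a·d ≤ 0 —
  (3)(0) + (-1)(1) = -1 ≤ 0
  (2)(0) + (-4)(1) = -4 ≤ 0
  (2)(0) + (-1)(1) = -1 ≤ 0
  (2)(0) + (-3)(1) = -3 ≤ 0
  (-3)(0) + (-1)(1) = -1 ≤ 0
and d ≥ 0, so (2, 2) + t·d stays feasible for every t ≥ 0. Along this ray z = -5u - 7v changes by -7 per unit t, so z → −∞.

Unbounded — the objective can decrease without bound over the feasible region.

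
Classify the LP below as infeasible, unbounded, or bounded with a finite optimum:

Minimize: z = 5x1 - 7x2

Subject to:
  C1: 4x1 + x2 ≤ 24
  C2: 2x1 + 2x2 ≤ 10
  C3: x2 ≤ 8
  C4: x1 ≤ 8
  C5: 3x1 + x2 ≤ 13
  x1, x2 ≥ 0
The point (0, 5) satisfies every constraint, so the LP is feasible; the constraints give x1 ≤ 8 and x2 ≤ 8, which with x1, x2 ≥ 0 keep the feasible region inside a bounded box. A feasible, bounded LP attains a finite optimum at a vertex.

Evaluating z = 5x1 - 7x2 at each vertex:
  (0, 0): z = 0
  (4.333, 0): z = 21.67
  (4, 1): z = 13
  (0, 5): z = -35

The LP has an optimal solution: (0, 5) with z = -35.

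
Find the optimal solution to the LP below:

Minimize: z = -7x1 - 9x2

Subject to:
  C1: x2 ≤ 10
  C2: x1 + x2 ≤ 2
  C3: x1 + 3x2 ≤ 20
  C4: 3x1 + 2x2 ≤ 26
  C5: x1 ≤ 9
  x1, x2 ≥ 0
Each vertex is the intersection of two constraint boundaries that also satisfies all remaining constraints:
  x1 = 0 and x2 = 0 → (0, 0)
  x1 + x2 = 2 and x2 = 0 → (2, 0)
  x1 + x2 = 2 and x1 = 0 → (0, 2)

Evaluating z = -7x1 - 9x2 at each vertex:
  (0, 0): z = 0
  (2, 0): z = -14
  (0, 2): z = -18

The minimum is at (0, 2) with z = -18.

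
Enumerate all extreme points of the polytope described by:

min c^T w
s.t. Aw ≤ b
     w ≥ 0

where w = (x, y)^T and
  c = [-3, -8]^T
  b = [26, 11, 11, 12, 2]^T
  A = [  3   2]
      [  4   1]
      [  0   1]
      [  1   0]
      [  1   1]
Each vertex is the intersection of two constraint boundaries that also satisfies all remaining constraints:
  x = 0 and y = 0 → (0, 0)
  x + y = 2 and y = 0 → (2, 0)
  x + y = 2 and x = 0 → (0, 2)

Vertices: (0, 0), (2, 0), (0, 2)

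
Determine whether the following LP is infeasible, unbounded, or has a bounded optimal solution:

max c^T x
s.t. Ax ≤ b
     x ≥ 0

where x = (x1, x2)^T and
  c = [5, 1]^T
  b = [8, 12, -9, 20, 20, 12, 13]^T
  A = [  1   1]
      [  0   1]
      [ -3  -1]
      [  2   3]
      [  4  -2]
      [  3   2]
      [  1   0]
The point (4, 0) satisfies every constraint, so the LP is feasible; the constraints give x1 ≤ 13 and x2 ≤ 12, which with x1, x2 ≥ 0 keep the feasible region inside a bounded box. A feasible, bounded LP attains a finite optimum at a vertex.

Feasible with finite optimum z* = 20 at (4, 0).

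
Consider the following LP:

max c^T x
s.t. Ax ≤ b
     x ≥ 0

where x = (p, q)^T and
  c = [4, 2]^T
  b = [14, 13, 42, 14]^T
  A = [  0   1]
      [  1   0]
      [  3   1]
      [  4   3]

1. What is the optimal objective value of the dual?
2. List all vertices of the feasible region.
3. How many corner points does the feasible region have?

1. 14 (by strong duality, equal to the primal optimum)
2. (0, 0), (3.5, 0), (0, 4.667)
3. 3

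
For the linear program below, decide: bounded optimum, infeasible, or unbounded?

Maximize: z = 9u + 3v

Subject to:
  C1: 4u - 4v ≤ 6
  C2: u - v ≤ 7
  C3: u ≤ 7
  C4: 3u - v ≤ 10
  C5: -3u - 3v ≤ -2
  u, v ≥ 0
Feasible point: (0, 1) satisfies every constraint, so the LP is feasible.
Direction d = (0, 1): for each constraint row a, a·d ≤ 0 —
  (4)(0) + (-4)(1) = -4 ≤ 0
  (1)(0) + (-1)(1) = -1 ≤ 0
  (1)(0) + (0)(1) = 0 ≤ 0
  (3)(0) + (-1)(1) = -1 ≤ 0
  (-3)(0) + (-3)(1) = -3 ≤ 0
and d ≥ 0, so (0, 1) + t·d stays feasible for every t ≥ 0. Along this ray z = 9u + 3v changes by 3 per unit t, so z → +∞.

Unbounded — the objective can increase without bound over the feasible region.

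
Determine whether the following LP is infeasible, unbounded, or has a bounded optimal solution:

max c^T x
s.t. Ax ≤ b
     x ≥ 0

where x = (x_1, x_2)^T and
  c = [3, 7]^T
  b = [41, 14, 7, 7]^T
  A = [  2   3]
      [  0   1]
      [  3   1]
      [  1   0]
The point (0, 7) satisfies every constraint, so the LP is feasible; the constraints give x_1 ≤ 7 and x_2 ≤ 14, which with x_1, x_2 ≥ 0 keep the feasible region inside a bounded box. A feasible, bounded LP attains a finite optimum at a vertex.

Evaluating z = 3x_1 + 7x_2 at each vertex:
  (0, 0): z = 0
  (2.333, 0): z = 7
  (0, 7): z = 49

Bounded optimum: z* = 49 at (0, 7).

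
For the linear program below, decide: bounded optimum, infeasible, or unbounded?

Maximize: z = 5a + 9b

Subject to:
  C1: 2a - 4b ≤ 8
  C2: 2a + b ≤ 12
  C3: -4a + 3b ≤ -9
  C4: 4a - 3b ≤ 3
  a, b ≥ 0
C4 requires 4a - 3b ≤ 3, while C3 (-4a + 3b ≤ -9) is equivalent to 4a - 3b ≥ 9. Together they would need 9 ≤ 4a - 3b ≤ 3, which is impossible since 9 > 3. No point satisfies all constraints.

Infeasible — the constraint set is empty.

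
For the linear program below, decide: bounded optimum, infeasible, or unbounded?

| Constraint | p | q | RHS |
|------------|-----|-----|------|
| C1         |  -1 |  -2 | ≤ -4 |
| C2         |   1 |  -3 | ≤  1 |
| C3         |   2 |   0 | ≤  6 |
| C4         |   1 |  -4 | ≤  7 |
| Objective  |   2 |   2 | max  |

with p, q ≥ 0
Feasible point: (0, 2) satisfies every constraint, so the LP is feasible.
Direction d = (0, 1): for each constraint row a, a·d ≤ 0 —
  (-1)(0) + (-2)(1) = -2 ≤ 0
  (1)(0) + (-3)(1) = -3 ≤ 0
  (2)(0) + (0)(1) = 0 ≤ 0
  (1)(0) + (-4)(1) = -4 ≤ 0
and d ≥ 0, so (0, 2) + t·d stays feasible for every t ≥ 0. Along this ray z = 2p + 2q changes by 2 per unit t, so z → +∞.

The LP is unbounded; z can be made arbitrarily large.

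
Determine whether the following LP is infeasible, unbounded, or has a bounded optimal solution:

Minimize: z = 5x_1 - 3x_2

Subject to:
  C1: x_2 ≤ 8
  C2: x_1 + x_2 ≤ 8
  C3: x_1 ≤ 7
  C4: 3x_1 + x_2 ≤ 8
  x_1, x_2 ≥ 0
The point (0, 8) satisfies every constraint, so the LP is feasible; the constraints give x_1 ≤ 7 and x_2 ≤ 8, which with x_1, x_2 ≥ 0 keep the feasible region inside a bounded box. A feasible, bounded LP attains a finite optimum at a vertex.

Evaluating z = 5x_1 - 3x_2 at each vertex:
  (0, 0): z = 0
  (2.667, 0): z = 13.33
  (0, 8): z = -24

Feasible with finite optimum z* = -24 at (0, 8).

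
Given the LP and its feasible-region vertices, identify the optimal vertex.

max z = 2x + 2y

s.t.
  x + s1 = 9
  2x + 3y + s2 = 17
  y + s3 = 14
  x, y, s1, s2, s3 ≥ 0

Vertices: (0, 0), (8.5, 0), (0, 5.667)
Evaluating z = 2x + 2y at each vertex:
  (0, 0): z = 0
  (8.5, 0): z = 17
  (0, 5.667): z = 11.33

The largest value is z = 17, attained at (8.5, 0).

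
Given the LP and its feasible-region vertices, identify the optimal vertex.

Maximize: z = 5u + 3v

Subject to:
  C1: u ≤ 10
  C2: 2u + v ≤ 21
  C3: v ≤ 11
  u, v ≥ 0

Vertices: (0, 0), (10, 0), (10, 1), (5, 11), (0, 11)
Evaluating z = 5u + 3v at each vertex:
  (0, 0): z = 0
  (10, 0): z = 50
  (10, 1): z = 53
  (5, 11): z = 58
  (0, 11): z = 33

The largest value is z = 58, attained at (5, 11).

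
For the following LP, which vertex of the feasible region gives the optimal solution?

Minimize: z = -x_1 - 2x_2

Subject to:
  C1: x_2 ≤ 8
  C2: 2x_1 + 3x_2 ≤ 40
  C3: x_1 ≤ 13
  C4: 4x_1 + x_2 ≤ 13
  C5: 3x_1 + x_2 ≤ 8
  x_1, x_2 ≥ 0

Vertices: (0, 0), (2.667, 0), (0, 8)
Evaluating z = -x_1 - 2x_2 at each vertex:
  (0, 0): z = 0
  (2.667, 0): z = -2.667
  (0, 8): z = -16

The smallest value is z = -16, attained at (0, 8).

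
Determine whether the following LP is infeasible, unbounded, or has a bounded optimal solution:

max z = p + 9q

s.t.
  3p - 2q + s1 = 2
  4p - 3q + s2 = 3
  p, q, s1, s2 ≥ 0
Feasible point: (0, 0) satisfies every constraint, so the LP is feasible.
Direction d = (0, 1): for each constraint row a, a·d ≤ 0 —
  (3)(0) + (-2)(1) = -2 ≤ 0
  (4)(0) + (-3)(1) = -3 ≤ 0
and d ≥ 0, so (0, 0) + t·d stays feasible for every t ≥ 0. Along this ray z = p + 9q changes by 9 per unit t, so z → +∞.

Unbounded: there is a feasible ray along which z → +∞.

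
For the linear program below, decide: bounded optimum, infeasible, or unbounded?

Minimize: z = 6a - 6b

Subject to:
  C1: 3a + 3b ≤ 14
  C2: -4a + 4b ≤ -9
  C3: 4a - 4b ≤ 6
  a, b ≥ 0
C3 requires 4a - 4b ≤ 6, while C2 (-4a + 4b ≤ -9) is equivalent to 4a - 4b ≥ 9. Together they would need 9 ≤ 4a - 4b ≤ 6, which is impossible since 9 > 6. No point satisfies all constraints.

Infeasible: no point satisfies all constraints simultaneously.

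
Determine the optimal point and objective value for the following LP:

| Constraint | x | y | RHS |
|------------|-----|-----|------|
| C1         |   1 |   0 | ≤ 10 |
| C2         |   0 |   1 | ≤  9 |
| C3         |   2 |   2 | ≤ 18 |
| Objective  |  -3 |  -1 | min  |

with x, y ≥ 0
x = 9, y = 0, z = -27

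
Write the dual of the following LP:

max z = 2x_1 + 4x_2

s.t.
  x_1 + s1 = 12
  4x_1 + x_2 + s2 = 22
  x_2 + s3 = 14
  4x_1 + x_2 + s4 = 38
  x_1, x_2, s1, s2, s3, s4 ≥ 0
Minimize: z = 12y1 + 22y2 + 14y3 + 38y4

Subject to:
  C1: -y1 - 4y2 - 4y4 ≤ -2
  C2: -y2 - y3 - y4 ≤ -4
  y1, y2, y3, y4 ≥ 0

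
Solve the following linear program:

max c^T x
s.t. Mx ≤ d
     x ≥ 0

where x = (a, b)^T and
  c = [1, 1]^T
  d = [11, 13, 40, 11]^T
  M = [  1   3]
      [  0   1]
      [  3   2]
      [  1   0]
a = 11, b = 0, z = 11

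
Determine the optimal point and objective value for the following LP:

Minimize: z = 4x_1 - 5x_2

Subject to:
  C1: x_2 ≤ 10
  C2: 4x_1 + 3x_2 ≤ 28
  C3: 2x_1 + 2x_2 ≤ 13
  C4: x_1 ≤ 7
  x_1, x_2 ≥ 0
x_1 = 0, x_2 = 6.5, z = -32.5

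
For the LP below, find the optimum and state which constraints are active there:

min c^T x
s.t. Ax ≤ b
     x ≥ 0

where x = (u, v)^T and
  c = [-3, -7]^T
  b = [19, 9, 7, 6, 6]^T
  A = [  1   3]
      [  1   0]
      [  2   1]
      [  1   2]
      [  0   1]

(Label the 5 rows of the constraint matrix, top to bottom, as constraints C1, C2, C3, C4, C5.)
Optimal: u = 0, v = 3
Slack at optimum:
  C1: slack = 10
  C2: slack = 9
  C3: slack = 4
  C4: slack = 0 (binding)
  C5: slack = 3
  u ≥ 0: u = 0 (binding)
  v ≥ 0: v = 3
Binding constraints: C4, u ≥ 0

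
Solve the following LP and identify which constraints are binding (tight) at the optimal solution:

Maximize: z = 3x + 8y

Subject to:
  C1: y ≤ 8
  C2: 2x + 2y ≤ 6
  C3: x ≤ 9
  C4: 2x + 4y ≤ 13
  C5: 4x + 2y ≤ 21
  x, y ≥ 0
Optimal: x = 0, y = 3
Slack at optimum:
  C1: slack = 5
  C2: slack = 0 (binding)
  C3: slack = 9
  C4: slack = 1
  C5: slack = 15
  x ≥ 0: x = 0 (binding)
  y ≥ 0: y = 3
Binding constraints: C2, x ≥ 0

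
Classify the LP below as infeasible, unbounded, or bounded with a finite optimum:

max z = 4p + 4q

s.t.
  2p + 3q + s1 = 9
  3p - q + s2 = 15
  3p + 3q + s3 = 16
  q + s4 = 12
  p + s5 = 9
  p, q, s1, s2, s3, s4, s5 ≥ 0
The point (4.5, 0) satisfies every constraint, so the LP is feasible; the constraints give p ≤ 9 and q ≤ 12, which with p, q ≥ 0 keep the feasible region inside a bounded box. A feasible, bounded LP attains a finite optimum at a vertex.

Evaluating z = 4p + 4q at each vertex:
  (0, 0): z = 0
  (4.5, 0): z = 18
  (0, 3): z = 12

Feasible with finite optimum z* = 18 at (4.5, 0).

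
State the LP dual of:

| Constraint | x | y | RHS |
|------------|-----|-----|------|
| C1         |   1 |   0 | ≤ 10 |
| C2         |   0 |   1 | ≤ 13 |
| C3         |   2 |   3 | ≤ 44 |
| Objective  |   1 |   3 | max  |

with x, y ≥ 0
Minimize: z = 10y1 + 13y2 + 44y3

Subject to:
  C1: -y1 - 2y3 ≤ -1
  C2: -y2 - 3y3 ≤ -3
  y1, y2, y3 ≥ 0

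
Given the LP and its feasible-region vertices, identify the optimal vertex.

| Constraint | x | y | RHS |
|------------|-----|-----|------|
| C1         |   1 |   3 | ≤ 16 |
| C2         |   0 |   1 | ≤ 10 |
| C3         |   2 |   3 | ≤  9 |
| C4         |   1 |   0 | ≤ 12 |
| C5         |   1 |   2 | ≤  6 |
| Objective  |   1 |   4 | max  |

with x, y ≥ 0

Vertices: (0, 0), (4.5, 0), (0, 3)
Evaluating z = x + 4y at each vertex:
  (0, 0): z = 0
  (4.5, 0): z = 4.5
  (0, 3): z = 12

The largest value is z = 12, attained at (0, 3).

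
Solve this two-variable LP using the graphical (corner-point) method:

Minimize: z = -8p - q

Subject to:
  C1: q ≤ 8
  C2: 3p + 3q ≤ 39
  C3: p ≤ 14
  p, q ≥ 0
Each vertex is the intersection of two constraint boundaries that also satisfies all remaining constraints:
  p = 0 and q = 0 → (0, 0)
  3p + 3q = 39 and q = 0 → (13, 0)
  q = 8 and 3p + 3q = 39 → (5, 8)
  q = 8 and p = 0 → (0, 8)

Evaluating z = -8p - q at each vertex:
  (0, 0): z = 0
  (13, 0): z = -104
  (5, 8): z = -48
  (0, 8): z = -8

The minimum is at (13, 0) with z = -104.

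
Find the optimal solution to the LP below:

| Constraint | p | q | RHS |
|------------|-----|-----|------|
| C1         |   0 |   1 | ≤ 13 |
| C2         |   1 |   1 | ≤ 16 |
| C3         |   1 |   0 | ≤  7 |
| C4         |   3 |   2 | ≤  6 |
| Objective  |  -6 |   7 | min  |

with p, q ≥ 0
p = 2, q = 0, z = -12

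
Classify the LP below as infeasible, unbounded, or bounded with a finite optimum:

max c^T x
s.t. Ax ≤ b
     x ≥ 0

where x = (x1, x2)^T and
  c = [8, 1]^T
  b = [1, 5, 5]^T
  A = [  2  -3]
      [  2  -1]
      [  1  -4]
Feasible point: (0, 0) satisfies every constraint, so the LP is feasible.
Direction d = (0, 1): for each constraint row a, a·d ≤ 0 —
  (2)(0) + (-3)(1) = -3 ≤ 0
  (2)(0) + (-1)(1) = -1 ≤ 0
  (1)(0) + (-4)(1) = -4 ≤ 0
and d ≥ 0, so (0, 0) + t·d stays feasible for every t ≥ 0. Along this ray z = 8x1 + x2 changes by 1 per unit t, so z → +∞.

Unbounded: there is a feasible ray along which z → +∞.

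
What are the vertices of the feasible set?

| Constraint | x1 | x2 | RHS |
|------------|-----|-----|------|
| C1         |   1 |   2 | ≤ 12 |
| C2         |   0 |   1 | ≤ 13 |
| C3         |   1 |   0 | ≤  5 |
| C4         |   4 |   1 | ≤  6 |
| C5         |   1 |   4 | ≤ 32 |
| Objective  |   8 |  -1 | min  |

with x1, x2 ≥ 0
Each vertex is the intersection of two constraint boundaries that also satisfies all remaining constraints:
  x1 = 0 and x2 = 0 → (0, 0)
  4x1 + x2 = 6 and x2 = 0 → (1.5, 0)
  x1 + 2x2 = 12 and 4x1 + x2 = 6 → (0, 6)

Vertices: (0, 0), (1.5, 0), (0, 6)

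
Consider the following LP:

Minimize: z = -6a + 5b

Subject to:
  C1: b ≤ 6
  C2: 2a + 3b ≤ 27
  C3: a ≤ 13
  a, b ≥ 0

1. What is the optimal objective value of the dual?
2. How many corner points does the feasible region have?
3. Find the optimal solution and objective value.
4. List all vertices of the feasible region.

1. -78 (by strong duality, equal to the primal optimum)
2. 5
3. a = 13, b = 0, z = -78
4. (0, 0), (13, 0), (13, 0.3333), (4.5, 6), (0, 6)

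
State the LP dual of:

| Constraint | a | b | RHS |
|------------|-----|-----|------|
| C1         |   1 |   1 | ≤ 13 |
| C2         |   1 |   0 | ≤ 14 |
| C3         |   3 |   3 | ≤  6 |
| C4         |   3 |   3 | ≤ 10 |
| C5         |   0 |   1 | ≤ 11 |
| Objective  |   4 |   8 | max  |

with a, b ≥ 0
Minimize: z = 13y1 + 14y2 + 6y3 + 10y4 + 11y5

Subject to:
  C1: -y1 - y2 - 3y3 - 3y4 ≤ -4
  C2: -y1 - 3y3 - 3y4 - y5 ≤ -8
  y1, y2, y3, y4, y5 ≥ 0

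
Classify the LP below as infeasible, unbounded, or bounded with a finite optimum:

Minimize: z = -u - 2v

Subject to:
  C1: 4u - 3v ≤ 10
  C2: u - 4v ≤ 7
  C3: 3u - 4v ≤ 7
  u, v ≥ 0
Feasible point: (0, 0) satisfies every constraint, so the LP is feasible.
Direction d = (0, 1): for each constraint row a, a·d ≤ 0 —
  (4)(0) + (-3)(1) = -3 ≤ 0
  (1)(0) + (-4)(1) = -4 ≤ 0
  (3)(0) + (-4)(1) = -4 ≤ 0
and d ≥ 0, so (0, 0) + t·d stays feasible for every t ≥ 0. Along this ray z = -u - 2v changes by -2 per unit t, so z → −∞.

Unbounded: there is a feasible ray along which z → −∞.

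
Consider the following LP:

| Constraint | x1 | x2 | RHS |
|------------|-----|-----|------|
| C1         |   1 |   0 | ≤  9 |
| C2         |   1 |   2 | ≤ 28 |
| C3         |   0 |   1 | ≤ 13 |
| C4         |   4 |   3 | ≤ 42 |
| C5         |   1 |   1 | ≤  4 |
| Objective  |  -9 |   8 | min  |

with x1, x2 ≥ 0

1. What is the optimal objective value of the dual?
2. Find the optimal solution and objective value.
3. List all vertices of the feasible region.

1. -36 (by strong duality, equal to the primal optimum)
2. x1 = 4, x2 = 0, z = -36
3. (0, 0), (4, 0), (0, 4)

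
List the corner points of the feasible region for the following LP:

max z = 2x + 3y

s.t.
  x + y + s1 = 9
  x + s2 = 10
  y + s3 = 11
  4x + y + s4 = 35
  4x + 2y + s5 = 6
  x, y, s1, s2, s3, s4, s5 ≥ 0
Each vertex is the intersection of two constraint boundaries that also satisfies all remaining constraints:
  x = 0 and y = 0 → (0, 0)
  4x + 2y = 6 and y = 0 → (1.5, 0)
  4x + 2y = 6 and x = 0 → (0, 3)

Vertices: (0, 0), (1.5, 0), (0, 3)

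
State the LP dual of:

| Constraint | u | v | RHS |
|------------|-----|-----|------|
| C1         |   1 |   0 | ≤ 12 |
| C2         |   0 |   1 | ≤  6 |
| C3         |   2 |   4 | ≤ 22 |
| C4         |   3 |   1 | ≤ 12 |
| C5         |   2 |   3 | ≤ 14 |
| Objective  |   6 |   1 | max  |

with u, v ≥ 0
Minimize: z = 12y1 + 6y2 + 22y3 + 12y4 + 14y5

Subject to:
  C1: -y1 - 2y3 - 3y4 - 2y5 ≤ -6
  C2: -y2 - 4y3 - y4 - 3y5 ≤ -1
  y1, y2, y3, y4, y5 ≥ 0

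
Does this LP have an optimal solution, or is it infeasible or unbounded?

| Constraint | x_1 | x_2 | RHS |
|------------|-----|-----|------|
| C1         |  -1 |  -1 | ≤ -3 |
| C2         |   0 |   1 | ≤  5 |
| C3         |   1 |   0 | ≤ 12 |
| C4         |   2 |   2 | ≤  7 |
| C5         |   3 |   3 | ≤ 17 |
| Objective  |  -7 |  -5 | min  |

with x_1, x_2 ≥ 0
The point (3.5, 0) satisfies every constraint, so the LP is feasible; the constraints give x_1 ≤ 12 and x_2 ≤ 5, which with x_1, x_2 ≥ 0 keep the feasible region inside a bounded box. A feasible, bounded LP attains a finite optimum at a vertex.

Evaluating z = -7x_1 - 5x_2 at each vertex:
  (3, 0): z = -21
  (3.5, 0): z = -24.5
  (0, 3.5): z = -17.5
  (0, 3): z = -15

Bounded optimum: z* = -24.5 at (3.5, 0).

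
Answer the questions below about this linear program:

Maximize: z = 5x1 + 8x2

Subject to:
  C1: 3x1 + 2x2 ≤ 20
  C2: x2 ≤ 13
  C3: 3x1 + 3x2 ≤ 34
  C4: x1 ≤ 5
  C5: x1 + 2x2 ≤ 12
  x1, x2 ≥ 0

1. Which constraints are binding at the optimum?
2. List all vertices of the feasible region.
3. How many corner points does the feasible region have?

1. C1, C5
2. (0, 0), (5, 0), (5, 2.5), (4, 4), (0, 6)
3. 5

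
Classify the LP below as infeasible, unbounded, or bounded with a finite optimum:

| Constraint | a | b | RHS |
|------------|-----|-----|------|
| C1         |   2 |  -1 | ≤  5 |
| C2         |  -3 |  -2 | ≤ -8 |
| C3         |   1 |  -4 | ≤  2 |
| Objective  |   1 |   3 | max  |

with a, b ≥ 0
Feasible point: (2, 1) satisfies every constraint, so the LP is feasible.
Direction d = (0, 1): for each constraint row a, a·d ≤ 0 —
  (2)(0) + (-1)(1) = -1 ≤ 0
  (-3)(0) + (-2)(1) = -2 ≤ 0
  (1)(0) + (-4)(1) = -4 ≤ 0
and d ≥ 0, so (2, 1) + t·d stays feasible for every t ≥ 0. Along this ray z = a + 3b changes by 3 per unit t, so z → +∞.

Unbounded — the objective can increase without bound over the feasible region.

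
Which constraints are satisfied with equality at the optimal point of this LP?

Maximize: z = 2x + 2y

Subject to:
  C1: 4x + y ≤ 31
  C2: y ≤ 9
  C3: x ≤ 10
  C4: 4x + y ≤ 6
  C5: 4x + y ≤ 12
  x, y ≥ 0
Optimal: x = 0, y = 6
Binding: C4, x ≥ 0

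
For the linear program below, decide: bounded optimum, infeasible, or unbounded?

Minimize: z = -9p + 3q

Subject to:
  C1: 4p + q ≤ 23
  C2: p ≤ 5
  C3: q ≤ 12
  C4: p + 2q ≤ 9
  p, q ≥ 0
The point (5, 0) satisfies every constraint, so the LP is feasible; the constraints give p ≤ 5 and q ≤ 12, which with p, q ≥ 0 keep the feasible region inside a bounded box. A feasible, bounded LP attains a finite optimum at a vertex.

Evaluating z = -9p + 3q at each vertex:
  (0, 0): z = 0
  (5, 0): z = -45
  (5, 2): z = -39
  (0, 4.5): z = 13.5

Feasible with finite optimum z* = -45 at (5, 0).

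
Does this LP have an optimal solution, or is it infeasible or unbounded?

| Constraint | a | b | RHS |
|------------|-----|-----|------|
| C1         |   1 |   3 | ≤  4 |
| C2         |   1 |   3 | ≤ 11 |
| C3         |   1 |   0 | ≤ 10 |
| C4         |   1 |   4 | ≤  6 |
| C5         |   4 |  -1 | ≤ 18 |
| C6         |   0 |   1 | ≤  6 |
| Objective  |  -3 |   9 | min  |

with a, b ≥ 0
The point (4, 0) satisfies every constraint, so the LP is feasible; the constraints give a ≤ 10 and b ≤ 6, which with a, b ≥ 0 keep the feasible region inside a bounded box. A feasible, bounded LP attains a finite optimum at a vertex.

Evaluating z = -3a + 9b at each vertex:
  (0, 0): z = 0
  (4, 0): z = -12
  (0, 1.333): z = 12

Bounded optimum: z* = -12 at (4, 0).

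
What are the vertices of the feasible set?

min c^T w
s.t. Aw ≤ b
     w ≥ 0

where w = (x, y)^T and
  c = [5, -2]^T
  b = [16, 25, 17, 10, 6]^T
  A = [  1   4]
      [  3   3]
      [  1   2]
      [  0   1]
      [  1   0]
Each vertex is the intersection of two constraint boundaries that also satisfies all remaining constraints:
  x = 0 and y = 0 → (0, 0)
  x = 6 and y = 0 → (6, 0)
  3x + 3y = 25 and x = 6 → (6, 2.333)
  x + 4y = 16 and 3x + 3y = 25 → (5.778, 2.556)
  x + 4y = 16 and x = 0 → (0, 4)

Vertices: (0, 0), (6, 0), (6, 2.333), (5.778, 2.556), (0, 4)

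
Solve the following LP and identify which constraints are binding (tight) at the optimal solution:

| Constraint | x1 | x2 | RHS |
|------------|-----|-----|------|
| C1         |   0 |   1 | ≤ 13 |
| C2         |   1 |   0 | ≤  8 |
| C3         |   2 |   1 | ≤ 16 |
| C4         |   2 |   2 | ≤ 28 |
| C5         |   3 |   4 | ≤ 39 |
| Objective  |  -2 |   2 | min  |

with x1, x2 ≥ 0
Optimal: x1 = 8, x2 = 0
Binding: C2, C3, x2 ≥ 0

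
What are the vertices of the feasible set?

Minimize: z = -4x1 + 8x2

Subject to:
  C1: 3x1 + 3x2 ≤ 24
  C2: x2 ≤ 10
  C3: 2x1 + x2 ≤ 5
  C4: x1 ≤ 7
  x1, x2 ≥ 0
Each vertex is the intersection of two constraint boundaries that also satisfies all remaining constraints:
  x1 = 0 and x2 = 0 → (0, 0)
  2x1 + x2 = 5 and x2 = 0 → (2.5, 0)
  2x1 + x2 = 5 and x1 = 0 → (0, 5)

Vertices: (0, 0), (2.5, 0), (0, 5)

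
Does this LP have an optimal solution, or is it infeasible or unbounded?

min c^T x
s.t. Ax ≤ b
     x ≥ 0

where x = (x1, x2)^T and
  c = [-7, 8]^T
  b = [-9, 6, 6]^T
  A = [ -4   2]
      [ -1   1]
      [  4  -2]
One constraint requires 4x1 - 2x2 ≤ 6, while the constraint -4x1 + 2x2 ≤ -9 is equivalent to 4x1 - 2x2 ≥ 9. Together they would need 9 ≤ 4x1 - 2x2 ≤ 6, which is impossible since 9 > 6. No point satisfies all constraints.

Infeasible — the constraint set is empty.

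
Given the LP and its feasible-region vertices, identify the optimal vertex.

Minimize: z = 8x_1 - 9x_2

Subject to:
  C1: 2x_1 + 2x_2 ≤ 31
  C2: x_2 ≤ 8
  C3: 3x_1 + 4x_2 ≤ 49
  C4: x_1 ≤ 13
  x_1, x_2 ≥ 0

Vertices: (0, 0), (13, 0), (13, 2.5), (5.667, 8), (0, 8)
(0, 8) with z = -72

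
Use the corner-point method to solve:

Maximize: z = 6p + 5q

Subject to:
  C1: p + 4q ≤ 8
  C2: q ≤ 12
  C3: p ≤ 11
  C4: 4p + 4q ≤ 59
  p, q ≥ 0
p = 8, q = 0, z = 48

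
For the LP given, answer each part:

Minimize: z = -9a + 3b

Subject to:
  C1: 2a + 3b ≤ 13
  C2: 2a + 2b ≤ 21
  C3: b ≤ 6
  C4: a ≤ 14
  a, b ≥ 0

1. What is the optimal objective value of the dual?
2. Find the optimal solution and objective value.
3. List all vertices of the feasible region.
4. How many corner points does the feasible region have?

1. -58.5 (by strong duality, equal to the primal optimum)
2. a = 6.5, b = 0, z = -58.5
3. (0, 0), (6.5, 0), (0, 4.333)
4. 3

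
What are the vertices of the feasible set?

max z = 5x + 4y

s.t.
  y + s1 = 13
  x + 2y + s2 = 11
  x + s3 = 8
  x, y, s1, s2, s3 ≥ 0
Each vertex is the intersection of two constraint boundaries that also satisfies all remaining constraints:
  x = 0 and y = 0 → (0, 0)
  x = 8 and y = 0 → (8, 0)
  x + 2y = 11 and x = 8 → (8, 1.5)
  x + 2y = 11 and x = 0 → (0, 5.5)

Vertices: (0, 0), (8, 0), (8, 1.5), (0, 5.5)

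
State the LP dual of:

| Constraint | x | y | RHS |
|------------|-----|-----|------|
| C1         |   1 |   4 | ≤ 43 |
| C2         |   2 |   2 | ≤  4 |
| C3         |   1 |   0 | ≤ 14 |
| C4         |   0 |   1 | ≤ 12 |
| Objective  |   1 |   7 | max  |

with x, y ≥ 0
Minimize: z = 43y1 + 4y2 + 14y3 + 12y4

Subject to:
  C1: -y1 - 2y2 - y3 ≤ -1
  C2: -4y1 - 2y2 - y4 ≤ -7
  y1, y2, y3, y4 ≥ 0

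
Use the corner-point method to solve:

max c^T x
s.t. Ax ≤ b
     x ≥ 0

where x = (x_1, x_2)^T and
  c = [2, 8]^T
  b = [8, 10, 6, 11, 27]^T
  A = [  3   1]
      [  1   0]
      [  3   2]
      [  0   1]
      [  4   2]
x_1 = 0, x_2 = 3, z = 24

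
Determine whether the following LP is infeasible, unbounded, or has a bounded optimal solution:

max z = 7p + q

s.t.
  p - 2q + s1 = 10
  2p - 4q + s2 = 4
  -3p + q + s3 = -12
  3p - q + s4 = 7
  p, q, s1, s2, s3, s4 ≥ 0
The row 3p - q + s4 = 7 with s4 ≥ 0 requires 3p - q ≤ 7, while the row -3p + q + s3 = -12 with s3 ≥ 0 is equivalent to 3p - q ≥ 12. Together they would need 12 ≤ 3p - q ≤ 7, which is impossible since 12 > 7. No point satisfies all constraints.

The feasible region is empty; the LP is infeasible.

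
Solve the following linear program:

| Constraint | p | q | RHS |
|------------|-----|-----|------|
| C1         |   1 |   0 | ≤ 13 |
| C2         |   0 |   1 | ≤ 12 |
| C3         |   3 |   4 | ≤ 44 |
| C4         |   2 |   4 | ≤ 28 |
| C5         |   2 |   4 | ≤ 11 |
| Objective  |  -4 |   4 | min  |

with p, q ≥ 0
p = 5.5, q = 0, z = -22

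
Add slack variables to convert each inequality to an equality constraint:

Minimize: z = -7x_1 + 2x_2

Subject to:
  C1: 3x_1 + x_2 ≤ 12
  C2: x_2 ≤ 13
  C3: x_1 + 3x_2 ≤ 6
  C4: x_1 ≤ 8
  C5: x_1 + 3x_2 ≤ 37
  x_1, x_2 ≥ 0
min z = -7x_1 + 2x_2

s.t.
  3x_1 + x_2 + s1 = 12
  x_2 + s2 = 13
  x_1 + 3x_2 + s3 = 6
  x_1 + s4 = 8
  x_1 + 3x_2 + s5 = 37
  x_1, x_2, s1, s2, s3, s4, s5 ≥ 0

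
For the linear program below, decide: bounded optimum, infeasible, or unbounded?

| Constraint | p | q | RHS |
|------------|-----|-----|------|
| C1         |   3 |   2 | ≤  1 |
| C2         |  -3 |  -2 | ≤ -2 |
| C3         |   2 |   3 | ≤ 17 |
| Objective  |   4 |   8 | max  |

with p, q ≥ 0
C1 requires 3p + 2q ≤ 1, while C2 (-3p - 2q ≤ -2) is equivalent to 3p + 2q ≥ 2. Together they would need 2 ≤ 3p + 2q ≤ 1, which is impossible since 2 > 1. No point satisfies all constraints.

The feasible region is empty; the LP is infeasible.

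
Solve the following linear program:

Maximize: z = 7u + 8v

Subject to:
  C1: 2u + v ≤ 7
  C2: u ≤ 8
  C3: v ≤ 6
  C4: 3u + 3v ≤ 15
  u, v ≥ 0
u = 0, v = 5, z = 40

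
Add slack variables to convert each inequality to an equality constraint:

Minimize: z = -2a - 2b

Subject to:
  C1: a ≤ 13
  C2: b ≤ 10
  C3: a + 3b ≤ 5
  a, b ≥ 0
min z = -2a - 2b

s.t.
  a + s1 = 13
  b + s2 = 10
  a + 3b + s3 = 5
  a, b, s1, s2, s3 ≥ 0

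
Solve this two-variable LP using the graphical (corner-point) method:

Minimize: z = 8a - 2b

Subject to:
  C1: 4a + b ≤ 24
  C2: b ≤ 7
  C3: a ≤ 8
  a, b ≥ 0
Each vertex is the intersection of two constraint boundaries that also satisfies all remaining constraints:
  a = 0 and b = 0 → (0, 0)
  4a + b = 24 and b = 0 → (6, 0)
  4a + b = 24 and b = 7 → (4.25, 7)
  b = 7 and a = 0 → (0, 7)

Evaluating z = 8a - 2b at each vertex:
  (0, 0): z = 0
  (6, 0): z = 48
  (4.25, 7): z = 20
  (0, 7): z = -14

The minimum is at (0, 7) with z = -14.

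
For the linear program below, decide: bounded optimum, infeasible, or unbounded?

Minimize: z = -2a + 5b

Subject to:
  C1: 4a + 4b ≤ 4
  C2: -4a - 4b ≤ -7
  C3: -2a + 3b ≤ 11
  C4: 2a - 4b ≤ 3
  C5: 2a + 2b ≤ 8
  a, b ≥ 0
C1 requires 4a + 4b ≤ 4, while C2 (-4a - 4b ≤ -7) is equivalent to 4a + 4b ≥ 7. Together they would need 7 ≤ 4a + 4b ≤ 4, which is impossible since 7 > 4. No point satisfies all constraints.

Infeasible — the constraint set is empty.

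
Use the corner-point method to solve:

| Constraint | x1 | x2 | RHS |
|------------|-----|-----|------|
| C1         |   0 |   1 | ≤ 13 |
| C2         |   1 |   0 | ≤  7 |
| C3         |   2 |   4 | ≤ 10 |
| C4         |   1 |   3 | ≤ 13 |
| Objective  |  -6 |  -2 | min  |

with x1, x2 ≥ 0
x1 = 5, x2 = 0, z = -30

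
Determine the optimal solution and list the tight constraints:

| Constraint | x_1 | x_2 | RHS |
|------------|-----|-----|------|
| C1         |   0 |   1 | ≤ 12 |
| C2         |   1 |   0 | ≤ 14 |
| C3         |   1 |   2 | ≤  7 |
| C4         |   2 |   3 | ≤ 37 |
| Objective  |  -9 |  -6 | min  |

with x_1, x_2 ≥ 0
Optimal: x_1 = 7, x_2 = 0
Slack at optimum:
  C1: slack = 12
  C2: slack = 7
  C3: slack = 0 (binding)
  C4: slack = 23
  x_1 ≥ 0: x_1 = 7
  x_2 ≥ 0: x_2 = 0 (binding)
Binding constraints: C3, x_2 ≥ 0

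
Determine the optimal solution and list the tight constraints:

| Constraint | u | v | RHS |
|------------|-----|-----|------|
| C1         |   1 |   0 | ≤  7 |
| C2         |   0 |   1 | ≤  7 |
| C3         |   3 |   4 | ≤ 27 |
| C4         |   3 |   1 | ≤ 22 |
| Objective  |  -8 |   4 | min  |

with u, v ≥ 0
Optimal: u = 7, v = 0
Slack at optimum:
  C1: slack = 0 (binding)
  C2: slack = 7
  C3: slack = 6
  C4: slack = 1
  u ≥ 0: u = 7
  v ≥ 0: v = 0 (binding)
Binding constraints: C1, v ≥ 0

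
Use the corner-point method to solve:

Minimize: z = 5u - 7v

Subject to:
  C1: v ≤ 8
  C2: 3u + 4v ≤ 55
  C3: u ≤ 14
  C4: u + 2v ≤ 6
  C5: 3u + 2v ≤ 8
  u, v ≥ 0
Each vertex is the intersection of two constraint boundaries that also satisfies all remaining constraints:
  u = 0 and v = 0 → (0, 0)
  3u + 2v = 8 and v = 0 → (2.667, 0)
  u + 2v = 6 and 3u + 2v = 8 → (1, 2.5)
  u + 2v = 6 and u = 0 → (0, 3)

Evaluating z = 5u - 7v at each vertex:
  (0, 0): z = 0
  (2.667, 0): z = 13.33
  (1, 2.5): z = -12.5
  (0, 3): z = -21

The minimum is at (0, 3) with z = -21.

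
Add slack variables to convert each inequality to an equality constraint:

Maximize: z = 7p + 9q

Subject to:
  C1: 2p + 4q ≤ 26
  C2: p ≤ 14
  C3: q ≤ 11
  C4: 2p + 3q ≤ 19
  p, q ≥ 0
max z = 7p + 9q

s.t.
  2p + 4q + s1 = 26
  p + s2 = 14
  q + s3 = 11
  2p + 3q + s4 = 19
  p, q, s1, s2, s3, s4 ≥ 0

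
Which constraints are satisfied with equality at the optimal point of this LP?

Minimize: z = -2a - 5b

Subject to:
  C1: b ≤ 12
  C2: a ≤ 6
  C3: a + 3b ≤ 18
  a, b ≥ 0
Optimal: a = 6, b = 4
Slack at optimum:
  C1: slack = 8
  C2: slack = 0 (binding)
  C3: slack = 0 (binding)
  a ≥ 0: a = 6
  b ≥ 0: b = 4
Binding constraints: C2, C3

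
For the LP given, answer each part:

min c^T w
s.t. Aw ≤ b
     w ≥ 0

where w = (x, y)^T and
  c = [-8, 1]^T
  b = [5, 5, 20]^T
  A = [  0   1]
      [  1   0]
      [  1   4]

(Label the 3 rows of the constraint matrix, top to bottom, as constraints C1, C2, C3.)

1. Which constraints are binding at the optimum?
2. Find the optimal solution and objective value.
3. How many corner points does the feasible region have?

1. C2, y ≥ 0
2. x = 5, y = 0, z = -40
3. 4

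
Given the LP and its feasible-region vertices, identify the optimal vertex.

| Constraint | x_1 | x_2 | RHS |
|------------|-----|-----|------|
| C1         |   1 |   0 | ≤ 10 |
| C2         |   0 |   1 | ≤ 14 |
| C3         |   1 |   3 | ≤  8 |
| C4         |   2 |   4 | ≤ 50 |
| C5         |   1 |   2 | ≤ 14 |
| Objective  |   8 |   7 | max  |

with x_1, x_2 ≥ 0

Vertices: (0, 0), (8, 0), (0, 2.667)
Evaluating z = 8x_1 + 7x_2 at each vertex:
  (0, 0): z = 0
  (8, 0): z = 64
  (0, 2.667): z = 18.67

The largest value is z = 64, attained at (8, 0).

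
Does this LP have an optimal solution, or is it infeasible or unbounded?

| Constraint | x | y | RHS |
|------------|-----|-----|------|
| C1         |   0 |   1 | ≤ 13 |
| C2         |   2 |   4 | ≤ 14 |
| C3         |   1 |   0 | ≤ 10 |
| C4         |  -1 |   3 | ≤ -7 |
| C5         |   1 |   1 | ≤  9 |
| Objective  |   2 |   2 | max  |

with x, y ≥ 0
The point (7, 0) satisfies every constraint, so the LP is feasible; the constraints give x ≤ 10 and y ≤ 13, which with x, y ≥ 0 keep the feasible region inside a bounded box. A feasible, bounded LP attains a finite optimum at a vertex.

The LP has an optimal solution: (7, 0) with z = 14.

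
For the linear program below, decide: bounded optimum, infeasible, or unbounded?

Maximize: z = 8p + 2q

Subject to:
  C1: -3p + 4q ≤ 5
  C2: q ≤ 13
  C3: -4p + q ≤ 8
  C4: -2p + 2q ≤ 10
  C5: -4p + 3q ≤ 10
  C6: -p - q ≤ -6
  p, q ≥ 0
Feasible point: (3, 3) satisfies every constraint, so the LP is feasible.
Direction d = (1, 0): for each constraint row a, a·d ≤ 0 —
  (-3)(1) + (4)(0) = -3 ≤ 0
  (0)(1) + (1)(0) = 0 ≤ 0
  (-4)(1) + (1)(0) = -4 ≤ 0
  (-2)(1) + (2)(0) = -2 ≤ 0
  (-4)(1) + (3)(0) = -4 ≤ 0
  (-1)(1) + (-1)(0) = -1 ≤ 0
and d ≥ 0, so (3, 3) + t·d stays feasible for every t ≥ 0. Along this ray z = 8p + 2q changes by 8 per unit t, so z → +∞.

Unbounded — the objective can increase without bound over the feasible region.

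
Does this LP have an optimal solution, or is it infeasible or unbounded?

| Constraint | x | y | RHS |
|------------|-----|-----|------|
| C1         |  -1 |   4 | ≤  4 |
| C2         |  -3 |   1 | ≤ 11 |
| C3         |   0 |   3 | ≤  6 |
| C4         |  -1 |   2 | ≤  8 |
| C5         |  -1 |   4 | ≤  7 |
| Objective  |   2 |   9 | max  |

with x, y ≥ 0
Feasible point: (0, 0) satisfies every constraint, so the LP is feasible.
Direction d = (1, 0): for each constraint row a, a·d ≤ 0 —
  (-1)(1) + (4)(0) = -1 ≤ 0
  (-3)(1) + (1)(0) = -3 ≤ 0
  (0)(1) + (3)(0) = 0 ≤ 0
  (-1)(1) + (2)(0) = -1 ≤ 0
  (-1)(1) + (4)(0) = -1 ≤ 0
and d ≥ 0, so (0, 0) + t·d stays feasible for every t ≥ 0. Along this ray z = 2x + 9y changes by 2 per unit t, so z → +∞.

Unbounded: there is a feasible ray along which z → +∞.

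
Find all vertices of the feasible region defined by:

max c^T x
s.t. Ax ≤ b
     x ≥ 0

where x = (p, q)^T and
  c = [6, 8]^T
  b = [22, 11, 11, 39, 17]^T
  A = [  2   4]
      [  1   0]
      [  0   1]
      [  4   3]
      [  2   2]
Each vertex is the intersection of two constraint boundaries that also satisfies all remaining constraints:
  p = 0 and q = 0 → (0, 0)
  2p + 2q = 17 and q = 0 → (8.5, 0)
  2p + 4q = 22 and 2p + 2q = 17 → (6, 2.5)
  2p + 4q = 22 and p = 0 → (0, 5.5)

Vertices: (0, 0), (8.5, 0), (6, 2.5), (0, 5.5)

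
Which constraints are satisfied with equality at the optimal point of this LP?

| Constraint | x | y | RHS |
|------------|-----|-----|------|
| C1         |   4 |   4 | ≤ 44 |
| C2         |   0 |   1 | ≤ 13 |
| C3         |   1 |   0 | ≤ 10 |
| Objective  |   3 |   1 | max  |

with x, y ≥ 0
Optimal: x = 10, y = 1
Slack at optimum:
  C1: slack = 0 (binding)
  C2: slack = 12
  C3: slack = 0 (binding)
  x ≥ 0: x = 10
  y ≥ 0: y = 1
Binding constraints: C1, C3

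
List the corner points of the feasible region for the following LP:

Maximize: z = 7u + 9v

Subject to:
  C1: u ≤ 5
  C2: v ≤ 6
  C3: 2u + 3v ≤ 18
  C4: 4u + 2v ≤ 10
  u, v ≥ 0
Each vertex is the intersection of two constraint boundaries that also satisfies all remaining constraints:
  u = 0 and v = 0 → (0, 0)
  4u + 2v = 10 and v = 0 → (2.5, 0)
  4u + 2v = 10 and u = 0 → (0, 5)

Vertices: (0, 0), (2.5, 0), (0, 5)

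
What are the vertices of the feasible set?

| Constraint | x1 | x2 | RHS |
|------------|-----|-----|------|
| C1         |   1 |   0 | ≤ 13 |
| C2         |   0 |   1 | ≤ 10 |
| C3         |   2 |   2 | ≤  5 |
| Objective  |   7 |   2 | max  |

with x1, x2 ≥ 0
Each vertex is the intersection of two constraint boundaries that also satisfies all remaining constraints:
  x1 = 0 and x2 = 0 → (0, 0)
  2x1 + 2x2 = 5 and x2 = 0 → (2.5, 0)
  2x1 + 2x2 = 5 and x1 = 0 → (0, 2.5)

Vertices: (0, 0), (2.5, 0), (0, 2.5)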